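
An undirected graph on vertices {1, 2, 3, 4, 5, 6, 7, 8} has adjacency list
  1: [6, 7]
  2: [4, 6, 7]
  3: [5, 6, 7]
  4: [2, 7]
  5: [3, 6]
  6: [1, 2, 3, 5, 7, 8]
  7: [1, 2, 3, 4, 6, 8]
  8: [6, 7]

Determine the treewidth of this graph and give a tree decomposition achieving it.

Treewidth 2.
One such decomposition:
Bags: B1 = {6, 7, 8}  B2 = {2, 6, 7}  B3 = {3, 6, 7}  B4 = {2, 4, 7}  B5 = {1, 6, 7}  B6 = {3, 5, 6}
Tree: B1–B2, B2–B3, B2–B4, B2–B5, B3–B6

Each bag holds 3 vertices, so the decomposition has width 2, which upper-bounds the treewidth. For the lower bound, the 3 vertices {2, 4, 7} are pairwise adjacent, and any tree decomposition puts a clique entirely inside one bag — forcing width ≥ 2. Therefore the treewidth is 2.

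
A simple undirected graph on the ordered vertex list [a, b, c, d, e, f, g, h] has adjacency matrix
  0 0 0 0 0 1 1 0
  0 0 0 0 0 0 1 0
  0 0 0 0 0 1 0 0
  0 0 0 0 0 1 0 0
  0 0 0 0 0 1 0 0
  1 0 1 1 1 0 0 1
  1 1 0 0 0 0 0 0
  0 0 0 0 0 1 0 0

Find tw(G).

A width-1 tree decomposition is:
Bags: B1 = {c, f}  B2 = {e, f}  B3 = {a, f}  B4 = {d, f}  B5 = {a, g}  B6 = {f, h}  B7 = {b, g}
Tree: B1–B2, B2–B3, B1–B4, B3–B5, B2–B6, B5–B7
Every bag has size at most 2, so the width is 2 − 1 = 1 and tw(G) ≤ 1. Any graph with an edge has treewidth ≥ 1, and G has the edge f–c. Therefore the treewidth is 1.

1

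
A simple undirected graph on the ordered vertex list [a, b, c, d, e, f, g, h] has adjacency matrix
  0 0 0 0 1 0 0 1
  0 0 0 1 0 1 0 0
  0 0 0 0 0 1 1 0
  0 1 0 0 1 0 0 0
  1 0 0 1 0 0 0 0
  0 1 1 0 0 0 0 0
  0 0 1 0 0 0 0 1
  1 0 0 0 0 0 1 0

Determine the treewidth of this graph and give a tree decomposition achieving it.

Each bag holds 3 vertices, so the decomposition has width 2, which upper-bounds the treewidth. For the lower bound, G contains the cycle b–d–e–a–h–g–c–f–b, so G is not a forest; only forests have treewidth ≤ 1, hence tw(G) ≥ 2. Combining the bounds, tw(G) = 2.

Treewidth 2.
Bags: B1 = {b, d, e}  B2 = {a, b, e}  B3 = {a, b, h}  B4 = {b, g, h}  B5 = {b, c, g}  B6 = {b, c, f}
Tree: B1–B2, B2–B3, B3–B4, B4–B5, B5–B6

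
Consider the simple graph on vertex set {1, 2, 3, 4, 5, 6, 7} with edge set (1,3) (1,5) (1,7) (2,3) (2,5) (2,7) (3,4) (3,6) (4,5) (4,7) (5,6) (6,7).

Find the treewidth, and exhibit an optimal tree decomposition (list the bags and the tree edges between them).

Each bag holds 4 vertices, so the decomposition has width 3, which upper-bounds the treewidth. For the lower bound: the 4 vertex sets {4,5}, {1,7}, {3}, {6} are disjoint, each induces a connected subgraph, and every pair is joined by at least one edge of G. Contracting each set to a single vertex therefore yields K_{4} as a minor, and since treewidth is minor-monotone, tw(G) ≥ tw(K_{4}) = 3. Hence tw(G) = 3 exactly.

Treewidth 3.
Bags: B1 = {3, 4, 5, 7}  B2 = {1, 3, 5, 7}  B3 = {3, 5, 6, 7}  B4 = {2, 3, 5, 7}
Tree: B1–B2, B2–B3, B3–B4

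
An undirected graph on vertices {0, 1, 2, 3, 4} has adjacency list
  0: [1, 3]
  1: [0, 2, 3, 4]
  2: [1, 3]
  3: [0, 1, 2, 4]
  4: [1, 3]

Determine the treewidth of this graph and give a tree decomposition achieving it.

Each bag holds 3 vertices, so the decomposition has width 2, which upper-bounds the treewidth. Conversely, {0, 1, 3} is a clique of size 3, and the vertices of any clique must share a bag in every tree decomposition; so some bag has ≥ 3 vertices and tw(G) ≥ 2. The upper and lower bounds meet at 2, so that is the treewidth.

Treewidth 2.
Bags: B1 = {1, 3, 4}  B2 = {1, 2, 3}  B3 = {0, 1, 3}
Tree: B1–B2, B1–B3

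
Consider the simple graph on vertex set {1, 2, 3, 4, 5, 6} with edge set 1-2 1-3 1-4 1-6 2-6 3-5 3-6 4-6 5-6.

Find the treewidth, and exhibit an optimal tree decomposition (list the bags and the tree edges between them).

The largest bag has 3 vertices, giving width 2; this decomposition certifies tw(G) ≤ 2. For the lower bound, the 3 vertices {1, 2, 6} are pairwise adjacent, and any tree decomposition puts a clique entirely inside one bag — forcing width ≥ 2. The upper and lower bounds meet at 2, so that is the treewidth.

Treewidth 2.
One such decomposition:
Bags: B1 = {1, 4, 6}  B2 = {1, 3, 6}  B3 = {3, 5, 6}  B4 = {1, 2, 6}
Tree: B1–B2, B2–B3, B2–B4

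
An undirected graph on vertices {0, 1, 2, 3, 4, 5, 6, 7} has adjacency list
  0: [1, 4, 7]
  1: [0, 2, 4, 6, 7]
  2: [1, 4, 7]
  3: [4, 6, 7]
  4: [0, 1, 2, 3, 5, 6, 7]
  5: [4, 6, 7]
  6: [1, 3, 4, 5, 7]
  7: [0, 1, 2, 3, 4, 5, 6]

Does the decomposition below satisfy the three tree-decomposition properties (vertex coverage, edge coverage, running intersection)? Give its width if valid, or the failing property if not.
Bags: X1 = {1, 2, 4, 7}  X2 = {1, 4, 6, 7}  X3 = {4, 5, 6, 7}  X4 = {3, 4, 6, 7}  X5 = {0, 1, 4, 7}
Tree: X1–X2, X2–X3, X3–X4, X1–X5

Checking the three conditions: (i) the bags cover all of {0, 1, 2, 3, 4, 5, 6, 7}; (ii) for each edge, some bag contains both endpoints; (iii) the bags containing any fixed vertex form a subtree. All hold, so the decomposition is valid with width 4 − 1 = 3.

Yes; width 3.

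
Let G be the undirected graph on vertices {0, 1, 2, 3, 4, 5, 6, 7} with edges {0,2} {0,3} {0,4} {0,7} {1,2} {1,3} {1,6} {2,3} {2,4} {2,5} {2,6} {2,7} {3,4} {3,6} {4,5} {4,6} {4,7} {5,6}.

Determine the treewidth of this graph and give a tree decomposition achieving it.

Treewidth 3.
One optimal decomposition is:
Bags: B1 = {2, 3, 4, 6}  B2 = {2, 4, 5, 6}  B3 = {0, 2, 3, 4}  B4 = {0, 2, 4, 7}  B5 = {1, 2, 3, 6}
Tree: B1–B2, B1–B3, B3–B4, B1–B5

The largest bag has 4 vertices, giving width 3; this decomposition certifies tw(G) ≤ 3. On the other hand G contains the 4-clique {1, 2, 3, 6}. A clique must lie in a single bag of any decomposition, so no decomposition can have width below 3. Combining the bounds, tw(G) = 3.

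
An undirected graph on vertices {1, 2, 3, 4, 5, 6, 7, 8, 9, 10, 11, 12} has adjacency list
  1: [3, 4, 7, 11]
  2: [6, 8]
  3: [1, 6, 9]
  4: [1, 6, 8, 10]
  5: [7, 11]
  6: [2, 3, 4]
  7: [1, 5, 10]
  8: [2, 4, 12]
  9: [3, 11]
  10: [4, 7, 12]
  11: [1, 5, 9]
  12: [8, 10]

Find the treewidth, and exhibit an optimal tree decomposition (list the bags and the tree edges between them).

Treewidth 3.
One optimal decomposition is:
Bags: B1 = {3, 5, 9, 11}  B2 = {1, 3, 5, 11}  B3 = {1, 3, 5, 7}  B4 = {1, 3, 6, 7}  B5 = {1, 4, 6, 7}  B6 = {4, 6, 7, 10}  B7 = {2, 4, 6, 10}  B8 = {2, 4, 8, 10}  B9 = {2, 8, 10, 12}
Tree: B1–B2, B2–B3, B3–B4, B4–B5, B5–B6, B6–B7, B7–B8, B8–B9

Every bag has size at most 4, so the width is 4 − 1 = 3 and tw(G) ≤ 3. For the lower bound: the 4 vertex sets {5,9,11}, {3}, {1}, {4,6,7,10} are disjoint, each induces a connected subgraph, and every pair is joined by at least one edge of G. Contracting each set to a single vertex therefore yields K_{4} as a minor, and since treewidth is minor-monotone, tw(G) ≥ tw(K_{4}) = 3. Therefore the treewidth is 3.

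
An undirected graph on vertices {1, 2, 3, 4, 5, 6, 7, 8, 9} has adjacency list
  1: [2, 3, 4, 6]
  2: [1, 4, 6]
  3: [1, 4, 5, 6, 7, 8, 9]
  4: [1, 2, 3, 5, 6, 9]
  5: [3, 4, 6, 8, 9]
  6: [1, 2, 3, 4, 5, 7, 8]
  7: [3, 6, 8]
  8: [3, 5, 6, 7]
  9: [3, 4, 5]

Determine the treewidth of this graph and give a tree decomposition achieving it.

Each bag holds 4 vertices, so the decomposition has width 3, which upper-bounds the treewidth. Conversely, {1, 2, 4, 6} is a clique of size 4, and the vertices of any clique must share a bag in every tree decomposition; so some bag has ≥ 4 vertices and tw(G) ≥ 3. Hence tw(G) = 3 exactly.

Treewidth 3.
One such decomposition:
Bags: B1 = {3, 4, 5, 6}  B2 = {3, 4, 5, 9}  B3 = {1, 3, 4, 6}  B4 = {3, 5, 6, 8}  B5 = {3, 6, 7, 8}  B6 = {1, 2, 4, 6}
Tree: B1–B2, B1–B3, B1–B4, B4–B5, B3–B6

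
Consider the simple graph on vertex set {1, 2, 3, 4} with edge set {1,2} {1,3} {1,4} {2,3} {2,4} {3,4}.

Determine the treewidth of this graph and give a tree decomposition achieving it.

Treewidth 3.
Bags: B1 = {1, 2, 3, 4}
Tree: (single bag)

A single bag containing all 4 vertices is trivially a valid decomposition of width 3. Conversely, {1, 2, 3, 4} is a clique of size 4, and the vertices of any clique must share a bag in every tree decomposition; so some bag has ≥ 4 vertices and tw(G) ≥ 3. Combining the bounds, tw(G) = 3.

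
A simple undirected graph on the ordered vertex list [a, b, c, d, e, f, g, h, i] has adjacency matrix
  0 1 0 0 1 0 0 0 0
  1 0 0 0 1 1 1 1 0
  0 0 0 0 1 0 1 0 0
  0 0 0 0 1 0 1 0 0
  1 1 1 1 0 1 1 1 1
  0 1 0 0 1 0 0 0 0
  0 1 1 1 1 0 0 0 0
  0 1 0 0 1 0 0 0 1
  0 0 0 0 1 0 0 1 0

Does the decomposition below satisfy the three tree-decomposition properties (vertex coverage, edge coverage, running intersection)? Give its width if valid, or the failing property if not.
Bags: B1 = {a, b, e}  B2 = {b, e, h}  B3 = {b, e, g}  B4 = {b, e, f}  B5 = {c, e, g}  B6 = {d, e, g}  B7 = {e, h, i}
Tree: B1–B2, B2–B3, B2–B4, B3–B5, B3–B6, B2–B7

Yes; width 2.

Checking the three conditions: (i) the bags cover all of {a, b, c, d, e, f, g, h, i}; (ii) for each edge, some bag contains both endpoints; (iii) the bags containing any fixed vertex form a subtree. All hold, so the decomposition is valid with width 3 − 1 = 2.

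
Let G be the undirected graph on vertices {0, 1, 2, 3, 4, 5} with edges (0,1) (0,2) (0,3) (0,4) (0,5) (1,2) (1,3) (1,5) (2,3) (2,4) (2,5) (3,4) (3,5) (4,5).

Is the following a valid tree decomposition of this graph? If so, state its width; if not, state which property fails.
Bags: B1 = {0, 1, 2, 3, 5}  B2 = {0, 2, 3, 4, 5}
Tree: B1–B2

Yes; width 4.

Vertex coverage: the bags together contain {0, 1, 2, 3, 4, 5}, the full vertex set. Edge coverage: each edge of G has both endpoints in at least one bag. Running intersection: for every vertex, the bags containing it form a connected subtree. All three properties hold, so this is a valid tree decomposition of width max|bag| − 1 = 4, and hence tw(G) ≤ 4.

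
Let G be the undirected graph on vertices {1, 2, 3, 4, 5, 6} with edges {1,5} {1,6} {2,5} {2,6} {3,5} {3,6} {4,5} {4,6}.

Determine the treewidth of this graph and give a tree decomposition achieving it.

Every bag has size at most 3, so the width is 3 − 1 = 2 and tw(G) ≤ 2. The edges 6–3–5–4–6 form a cycle, so G is not a tree and its treewidth is at least 2. Therefore the treewidth is 2.

Treewidth 2.
One such decomposition:
Bags: B1 = {3, 5, 6}  B2 = {4, 5, 6}  B3 = {2, 5, 6}  B4 = {1, 5, 6}
Tree: B1–B2, B2–B3, B3–B4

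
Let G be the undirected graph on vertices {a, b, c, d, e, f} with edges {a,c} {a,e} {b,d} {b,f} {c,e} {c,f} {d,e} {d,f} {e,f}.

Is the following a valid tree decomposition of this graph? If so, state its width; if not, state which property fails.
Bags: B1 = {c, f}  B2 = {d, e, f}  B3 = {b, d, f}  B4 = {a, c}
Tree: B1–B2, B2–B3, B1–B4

No — edge (e,c) lies in no bag.

A tree decomposition must satisfy three properties: every vertex lies in some bag; for every edge, both endpoints lie together in some bag; and for every vertex, the bags containing it form a connected subtree. Here edge (e,c) lies in no bag, so the decomposition is invalid.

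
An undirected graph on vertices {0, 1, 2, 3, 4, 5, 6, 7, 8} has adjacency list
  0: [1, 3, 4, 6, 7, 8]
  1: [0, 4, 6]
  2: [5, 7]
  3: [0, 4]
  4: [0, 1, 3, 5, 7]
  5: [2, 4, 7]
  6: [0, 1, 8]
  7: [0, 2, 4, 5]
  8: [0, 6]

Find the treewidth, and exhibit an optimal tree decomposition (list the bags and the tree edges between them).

Treewidth 2.
One optimal decomposition is:
Bags: B1 = {0, 1, 6}  B2 = {0, 1, 4}  B3 = {0, 4, 7}  B4 = {0, 6, 8}  B5 = {4, 5, 7}  B6 = {2, 5, 7}  B7 = {0, 3, 4}
Tree: B1–B2, B2–B3, B1–B4, B3–B5, B5–B6, B3–B7

Every bag has size at most 3, so the width is 3 − 1 = 2 and tw(G) ≤ 2. For the lower bound, the 3 vertices {0, 6, 8} are pairwise adjacent, and any tree decomposition puts a clique entirely inside one bag — forcing width ≥ 2. The upper and lower bounds meet at 2, so that is the treewidth.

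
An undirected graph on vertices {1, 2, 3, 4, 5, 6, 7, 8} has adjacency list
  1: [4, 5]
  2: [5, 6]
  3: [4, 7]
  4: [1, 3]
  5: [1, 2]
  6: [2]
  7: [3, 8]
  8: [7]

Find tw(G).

1

A width-1 tree decomposition is:
Bags: B1 = {7, 8}  B2 = {3, 7}  B3 = {3, 4}  B4 = {1, 4}  B5 = {1, 5}  B6 = {2, 5}  B7 = {2, 6}
Tree: B1–B2, B2–B3, B3–B4, B4–B5, B5–B6, B6–B7
Every bag has size at most 2, so the width is 2 − 1 = 1 and tw(G) ≤ 1. G has an edge, so its treewidth is at least 1. Combining the bounds, tw(G) = 1.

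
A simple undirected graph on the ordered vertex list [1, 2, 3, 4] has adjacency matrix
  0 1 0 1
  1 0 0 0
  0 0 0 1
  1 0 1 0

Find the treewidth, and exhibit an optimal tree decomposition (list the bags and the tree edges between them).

Every bag has size at most 2, so the width is 2 − 1 = 1 and tw(G) ≤ 1. Since G has at least one edge (e.g. 1–4), it is not an edgeless graph, so tw(G) ≥ 1. Hence tw(G) = 1 exactly.

Treewidth 1.
One optimal decomposition is:
Bags: B1 = {1, 4}  B2 = {3, 4}  B3 = {1, 2}
Tree: B1–B2, B1–B3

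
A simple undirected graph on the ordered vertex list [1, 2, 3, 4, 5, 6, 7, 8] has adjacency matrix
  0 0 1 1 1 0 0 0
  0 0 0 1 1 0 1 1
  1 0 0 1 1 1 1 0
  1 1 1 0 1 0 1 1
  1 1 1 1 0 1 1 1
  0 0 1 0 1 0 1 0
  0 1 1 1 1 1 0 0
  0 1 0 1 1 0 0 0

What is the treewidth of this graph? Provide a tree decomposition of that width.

Treewidth 3.
One optimal decomposition is:
Bags: B1 = {3, 4, 5, 7}  B2 = {2, 4, 5, 7}  B3 = {2, 4, 5, 8}  B4 = {3, 5, 6, 7}  B5 = {1, 3, 4, 5}
Tree: B1–B2, B2–B3, B1–B4, B1–B5

Each bag holds 4 vertices, so the decomposition has width 3, which upper-bounds the treewidth. On the other hand G contains the 4-clique {1, 3, 4, 5}. A clique must lie in a single bag of any decomposition, so no decomposition can have width below 3. The upper and lower bounds meet at 3, so that is the treewidth.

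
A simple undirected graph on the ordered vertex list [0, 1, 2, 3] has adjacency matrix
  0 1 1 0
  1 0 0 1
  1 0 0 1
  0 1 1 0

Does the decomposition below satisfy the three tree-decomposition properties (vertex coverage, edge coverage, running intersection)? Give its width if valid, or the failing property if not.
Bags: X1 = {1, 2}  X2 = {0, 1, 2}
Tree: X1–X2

No — vertex 3 appears in no bag.

A tree decomposition must satisfy three properties: every vertex lies in some bag; for every edge, both endpoints lie together in some bag; and for every vertex, the bags containing it form a connected subtree. Here vertex 3 appears in no bag, so the decomposition is invalid.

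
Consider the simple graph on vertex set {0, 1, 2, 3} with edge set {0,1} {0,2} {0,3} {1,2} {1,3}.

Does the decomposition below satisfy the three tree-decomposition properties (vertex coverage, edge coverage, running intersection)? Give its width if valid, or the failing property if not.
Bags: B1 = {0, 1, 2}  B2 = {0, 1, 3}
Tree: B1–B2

Vertex coverage: the bags together contain {0, 1, 2, 3}, the full vertex set. Edge coverage: each edge of G has both endpoints in at least one bag. Running intersection: for every vertex, the bags containing it form a connected subtree. All three properties hold, so this is a valid tree decomposition of width max|bag| − 1 = 2, and hence tw(G) ≤ 2.

Yes; width 2.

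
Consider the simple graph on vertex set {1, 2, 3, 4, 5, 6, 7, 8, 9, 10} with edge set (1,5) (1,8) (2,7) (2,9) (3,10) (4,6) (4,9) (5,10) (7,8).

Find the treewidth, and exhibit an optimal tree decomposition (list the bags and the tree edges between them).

Each bag holds 2 vertices, so the decomposition has width 1, which upper-bounds the treewidth. G has an edge, so its treewidth is at least 1. The upper and lower bounds meet at 1, so that is the treewidth.

Treewidth 1.
One optimal decomposition is:
Bags: B1 = {3, 10}  B2 = {5, 10}  B3 = {1, 5}  B4 = {1, 8}  B5 = {7, 8}  B6 = {2, 7}  B7 = {2, 9}  B8 = {4, 9}  B9 = {4, 6}
Tree: B1–B2, B2–B3, B3–B4, B4–B5, B5–B6, B6–B7, B7–B8, B8–B9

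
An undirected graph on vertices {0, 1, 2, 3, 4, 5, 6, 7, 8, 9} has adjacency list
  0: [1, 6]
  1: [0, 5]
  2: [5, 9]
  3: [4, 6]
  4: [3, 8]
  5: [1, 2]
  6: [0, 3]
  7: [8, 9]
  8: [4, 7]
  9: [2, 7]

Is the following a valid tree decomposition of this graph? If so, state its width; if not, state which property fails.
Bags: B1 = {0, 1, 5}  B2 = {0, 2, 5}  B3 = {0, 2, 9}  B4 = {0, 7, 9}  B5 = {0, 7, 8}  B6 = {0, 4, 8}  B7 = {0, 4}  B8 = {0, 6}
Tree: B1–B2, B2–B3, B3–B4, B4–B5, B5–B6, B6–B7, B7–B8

A tree decomposition must satisfy three properties: every vertex lies in some bag; for every edge, both endpoints lie together in some bag; and for every vertex, the bags containing it form a connected subtree. Here vertex 3 appears in no bag, so the decomposition is invalid.

No — vertex 3 appears in no bag.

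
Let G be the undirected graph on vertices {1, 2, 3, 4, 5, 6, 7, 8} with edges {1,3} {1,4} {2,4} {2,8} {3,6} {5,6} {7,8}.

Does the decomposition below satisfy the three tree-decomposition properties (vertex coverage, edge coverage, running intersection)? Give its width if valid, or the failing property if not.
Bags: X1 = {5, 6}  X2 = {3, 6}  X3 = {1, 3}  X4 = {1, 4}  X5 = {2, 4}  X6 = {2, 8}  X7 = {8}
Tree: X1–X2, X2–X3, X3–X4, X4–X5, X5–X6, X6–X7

No — vertex 7 appears in no bag.

A tree decomposition must satisfy three properties: every vertex lies in some bag; for every edge, both endpoints lie together in some bag; and for every vertex, the bags containing it form a connected subtree. Here vertex 7 appears in no bag, so the decomposition is invalid.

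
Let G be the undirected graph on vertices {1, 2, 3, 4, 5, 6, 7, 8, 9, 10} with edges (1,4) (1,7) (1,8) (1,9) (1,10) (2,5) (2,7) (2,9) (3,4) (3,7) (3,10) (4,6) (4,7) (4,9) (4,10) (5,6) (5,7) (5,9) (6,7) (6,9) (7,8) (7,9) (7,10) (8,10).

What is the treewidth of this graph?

3

A width-3 tree decomposition is:
Bags: B1 = {1, 4, 7, 9}  B2 = {1, 4, 7, 10}  B3 = {4, 6, 7, 9}  B4 = {3, 4, 7, 10}  B5 = {5, 6, 7, 9}  B6 = {1, 7, 8, 10}  B7 = {2, 5, 7, 9}
Tree: B1–B2, B1–B3, B2–B4, B3–B5, B2–B6, B5–B7
Every bag has size at most 4, so the width is 4 − 1 = 3 and tw(G) ≤ 3. For the lower bound, the 4 vertices {1, 7, 8, 10} are pairwise adjacent, and any tree decomposition puts a clique entirely inside one bag — forcing width ≥ 3. Hence tw(G) = 3 exactly.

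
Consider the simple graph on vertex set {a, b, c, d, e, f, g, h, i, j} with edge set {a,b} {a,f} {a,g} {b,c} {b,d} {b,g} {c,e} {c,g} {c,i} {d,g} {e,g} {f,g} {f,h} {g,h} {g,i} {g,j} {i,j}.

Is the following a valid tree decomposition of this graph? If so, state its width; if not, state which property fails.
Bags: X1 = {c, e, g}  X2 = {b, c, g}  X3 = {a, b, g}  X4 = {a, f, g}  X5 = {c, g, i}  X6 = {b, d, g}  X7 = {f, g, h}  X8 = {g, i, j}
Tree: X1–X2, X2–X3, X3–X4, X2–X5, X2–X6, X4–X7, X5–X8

Every vertex of G appears in some bag (union = {a, b, c, d, e, f, g, h, i, j}); every edge is covered by a bag; and for each vertex v the set of bags containing v is connected in the bag tree. The decomposition is therefore valid. The largest bag has 3 vertices, so the width is 2.

Yes; width 2.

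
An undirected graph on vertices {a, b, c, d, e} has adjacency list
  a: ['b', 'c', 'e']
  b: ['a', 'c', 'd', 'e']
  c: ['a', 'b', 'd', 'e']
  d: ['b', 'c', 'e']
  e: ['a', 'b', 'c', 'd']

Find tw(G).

3

A width-3 tree decomposition is:
Bags: B1 = {b, c, d, e}  B2 = {a, b, c, e}
Tree: B1–B2
Every bag has size at most 4, so the width is 4 − 1 = 3 and tw(G) ≤ 3. On the other hand G contains the 4-clique {b, c, d, e}. A clique must lie in a single bag of any decomposition, so no decomposition can have width below 3. The upper and lower bounds meet at 3, so that is the treewidth.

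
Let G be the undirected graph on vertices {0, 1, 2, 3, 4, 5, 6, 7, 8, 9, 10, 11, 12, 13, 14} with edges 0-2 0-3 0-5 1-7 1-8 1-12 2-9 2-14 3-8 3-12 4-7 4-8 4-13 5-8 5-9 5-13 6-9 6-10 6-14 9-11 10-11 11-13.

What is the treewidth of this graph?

A width-3 tree decomposition is:
Bags: B1 = {6, 10, 11, 14}  B2 = {6, 9, 11, 14}  B3 = {2, 9, 11, 14}  B4 = {2, 9, 11, 13}  B5 = {2, 5, 9, 13}  B6 = {0, 2, 5, 13}  B7 = {0, 4, 5, 13}  B8 = {0, 4, 5, 8}  B9 = {0, 3, 4, 8}  B10 = {3, 4, 7, 8}  B11 = {1, 3, 7, 8}  B12 = {1, 3, 7, 12}
Tree: B1–B2, B2–B3, B3–B4, B4–B5, B5–B6, B6–B7, B7–B8, B8–B9, B9–B10, B10–B11, B11–B12
Each bag holds 4 vertices, so the decomposition has width 3, which upper-bounds the treewidth. For the lower bound: the 4 vertex sets {6,10,14}, {11}, {9}, {0,2,5,13} are disjoint, each induces a connected subgraph, and every pair is joined by at least one edge of G. Contracting each set to a single vertex therefore yields K_{4} as a minor, and since treewidth is minor-monotone, tw(G) ≥ tw(K_{4}) = 3. Combining the bounds, tw(G) = 3.

3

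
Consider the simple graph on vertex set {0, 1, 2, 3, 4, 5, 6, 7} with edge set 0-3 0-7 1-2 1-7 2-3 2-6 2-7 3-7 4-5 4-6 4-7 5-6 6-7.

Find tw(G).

A width-2 tree decomposition is:
Bags: B1 = {1, 2, 7}  B2 = {2, 3, 7}  B3 = {2, 6, 7}  B4 = {0, 3, 7}  B5 = {4, 6, 7}  B6 = {4, 5, 6}
Tree: B1–B2, B2–B3, B2–B4, B3–B5, B5–B6
Every bag has size at most 3, so the width is 3 − 1 = 2 and tw(G) ≤ 2. Conversely, {4, 5, 6} is a clique of size 3, and the vertices of any clique must share a bag in every tree decomposition; so some bag has ≥ 3 vertices and tw(G) ≥ 2. Combining the bounds, tw(G) = 2.

2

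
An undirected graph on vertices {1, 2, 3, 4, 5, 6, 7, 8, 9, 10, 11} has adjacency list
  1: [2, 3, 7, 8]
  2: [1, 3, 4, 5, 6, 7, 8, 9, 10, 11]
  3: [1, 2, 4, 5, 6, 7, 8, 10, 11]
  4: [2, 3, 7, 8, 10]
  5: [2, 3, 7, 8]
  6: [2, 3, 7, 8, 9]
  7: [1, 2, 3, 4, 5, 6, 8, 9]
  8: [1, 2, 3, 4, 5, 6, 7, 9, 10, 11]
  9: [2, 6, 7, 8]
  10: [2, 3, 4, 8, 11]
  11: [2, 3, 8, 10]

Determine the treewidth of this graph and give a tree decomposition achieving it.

Each bag holds 5 vertices, so the decomposition has width 4, which upper-bounds the treewidth. Conversely, {2, 6, 7, 8, 9} is a clique of size 5, and the vertices of any clique must share a bag in every tree decomposition; so some bag has ≥ 5 vertices and tw(G) ≥ 4. Combining the bounds, tw(G) = 4.

Treewidth 4.
One optimal decomposition is:
Bags: B1 = {2, 3, 4, 8, 10}  B2 = {2, 3, 4, 7, 8}  B3 = {2, 3, 6, 7, 8}  B4 = {2, 3, 5, 7, 8}  B5 = {2, 3, 8, 10, 11}  B6 = {2, 6, 7, 8, 9}  B7 = {1, 2, 3, 7, 8}
Tree: B1–B2, B2–B3, B2–B4, B1–B5, B3–B6, B3–B7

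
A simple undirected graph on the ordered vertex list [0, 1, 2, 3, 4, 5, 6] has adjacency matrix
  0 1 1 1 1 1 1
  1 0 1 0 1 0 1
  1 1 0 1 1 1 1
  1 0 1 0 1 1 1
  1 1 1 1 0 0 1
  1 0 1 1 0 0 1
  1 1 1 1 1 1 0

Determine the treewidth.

A width-4 tree decomposition is:
Bags: B1 = {0, 2, 3, 4, 6}  B2 = {0, 2, 3, 5, 6}  B3 = {0, 1, 2, 4, 6}
Tree: B1–B2, B1–B3
The largest bag has 5 vertices, giving width 4; this decomposition certifies tw(G) ≤ 4. On the other hand G contains the 5-clique {0, 1, 2, 4, 6}. A clique must lie in a single bag of any decomposition, so no decomposition can have width below 4. The upper and lower bounds meet at 4, so that is the treewidth.

4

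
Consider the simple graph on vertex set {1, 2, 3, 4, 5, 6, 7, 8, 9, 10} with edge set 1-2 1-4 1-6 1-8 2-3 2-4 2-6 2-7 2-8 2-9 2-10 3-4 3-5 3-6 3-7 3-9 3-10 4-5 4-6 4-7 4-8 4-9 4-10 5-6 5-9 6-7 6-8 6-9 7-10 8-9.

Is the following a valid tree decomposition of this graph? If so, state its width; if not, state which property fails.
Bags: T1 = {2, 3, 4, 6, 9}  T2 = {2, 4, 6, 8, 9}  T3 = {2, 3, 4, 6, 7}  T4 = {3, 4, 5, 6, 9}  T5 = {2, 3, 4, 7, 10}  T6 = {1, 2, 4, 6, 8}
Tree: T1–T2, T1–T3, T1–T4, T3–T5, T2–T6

Vertex coverage: the bags together contain {1, 2, 3, 4, 5, 6, 7, 8, 9, 10}, the full vertex set. Edge coverage: each edge of G has both endpoints in at least one bag. Running intersection: for every vertex, the bags containing it form a connected subtree. All three properties hold, so this is a valid tree decomposition of width max|bag| − 1 = 4, and hence tw(G) ≤ 4.

Yes; width 4.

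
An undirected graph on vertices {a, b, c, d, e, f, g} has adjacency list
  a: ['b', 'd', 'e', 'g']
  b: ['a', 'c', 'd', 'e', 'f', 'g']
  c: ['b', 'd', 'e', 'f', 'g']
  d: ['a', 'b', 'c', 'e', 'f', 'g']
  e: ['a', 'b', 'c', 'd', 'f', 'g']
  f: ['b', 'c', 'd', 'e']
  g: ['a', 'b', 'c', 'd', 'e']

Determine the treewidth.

4

A width-4 tree decomposition is:
Bags: B1 = {b, c, d, e, g}  B2 = {b, c, d, e, f}  B3 = {a, b, d, e, g}
Tree: B1–B2, B1–B3
The largest bag has 5 vertices, giving width 4; this decomposition certifies tw(G) ≤ 4. For the lower bound, the 5 vertices {b, c, d, e, g} are pairwise adjacent, and any tree decomposition puts a clique entirely inside one bag — forcing width ≥ 4. Combining the bounds, tw(G) = 4.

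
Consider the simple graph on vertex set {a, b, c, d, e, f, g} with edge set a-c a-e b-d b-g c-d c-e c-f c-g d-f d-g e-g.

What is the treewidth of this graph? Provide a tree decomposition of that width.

The largest bag has 3 vertices, giving width 2; this decomposition certifies tw(G) ≤ 2. On the other hand G contains the 3-clique {c, d, g}. A clique must lie in a single bag of any decomposition, so no decomposition can have width below 2. Combining the bounds, tw(G) = 2.

Treewidth 2.
One such decomposition:
Bags: B1 = {c, e, g}  B2 = {a, c, e}  B3 = {c, d, g}  B4 = {b, d, g}  B5 = {c, d, f}
Tree: B1–B2, B1–B3, B3–B4, B3–B5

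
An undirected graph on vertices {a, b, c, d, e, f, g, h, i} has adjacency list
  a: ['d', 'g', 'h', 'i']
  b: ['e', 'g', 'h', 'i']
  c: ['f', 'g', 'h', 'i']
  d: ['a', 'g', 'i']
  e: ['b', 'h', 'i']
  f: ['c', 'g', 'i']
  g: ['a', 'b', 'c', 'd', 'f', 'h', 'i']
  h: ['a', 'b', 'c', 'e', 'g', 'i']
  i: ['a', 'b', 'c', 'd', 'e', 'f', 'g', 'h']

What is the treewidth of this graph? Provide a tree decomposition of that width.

Treewidth 3.
Bags: B1 = {a, g, h, i}  B2 = {c, g, h, i}  B3 = {b, g, h, i}  B4 = {a, d, g, i}  B5 = {b, e, h, i}  B6 = {c, f, g, i}
Tree: B1–B2, B1–B3, B1–B4, B3–B5, B2–B6

The largest bag has 4 vertices, giving width 3; this decomposition certifies tw(G) ≤ 3. For the lower bound, the 4 vertices {a, d, g, i} are pairwise adjacent, and any tree decomposition puts a clique entirely inside one bag — forcing width ≥ 3. Combining the bounds, tw(G) = 3.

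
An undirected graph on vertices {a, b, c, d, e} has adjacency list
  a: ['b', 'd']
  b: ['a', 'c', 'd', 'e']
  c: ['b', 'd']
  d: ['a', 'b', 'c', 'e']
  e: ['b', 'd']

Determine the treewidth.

2

A width-2 tree decomposition is:
Bags: B1 = {b, d, e}  B2 = {b, c, d}  B3 = {a, b, d}
Tree: B1–B2, B2–B3
The largest bag has 3 vertices, giving width 2; this decomposition certifies tw(G) ≤ 2. Conversely, {b, d, e} is a clique of size 3, and the vertices of any clique must share a bag in every tree decomposition; so some bag has ≥ 3 vertices and tw(G) ≥ 2. Therefore the treewidth is 2.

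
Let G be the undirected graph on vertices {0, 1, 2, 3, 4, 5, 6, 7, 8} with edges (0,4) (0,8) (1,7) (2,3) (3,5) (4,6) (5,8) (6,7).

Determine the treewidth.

A width-1 tree decomposition is:
Bags: B1 = {2, 3}  B2 = {3, 5}  B3 = {5, 8}  B4 = {0, 8}  B5 = {0, 4}  B6 = {4, 6}  B7 = {6, 7}  B8 = {1, 7}
Tree: B1–B2, B2–B3, B3–B4, B4–B5, B5–B6, B6–B7, B7–B8
Each bag holds 2 vertices, so the decomposition has width 1, which upper-bounds the treewidth. G has an edge, so its treewidth is at least 1. The upper and lower bounds meet at 1, so that is the treewidth.

1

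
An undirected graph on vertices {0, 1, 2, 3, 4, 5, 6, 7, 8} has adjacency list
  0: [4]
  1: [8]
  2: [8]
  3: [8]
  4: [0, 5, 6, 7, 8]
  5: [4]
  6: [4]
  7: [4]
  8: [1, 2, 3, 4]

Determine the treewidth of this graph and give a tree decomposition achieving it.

Treewidth 1.
One such decomposition:
Bags: B1 = {1, 8}  B2 = {4, 8}  B3 = {4, 7}  B4 = {3, 8}  B5 = {0, 4}  B6 = {4, 5}  B7 = {2, 8}  B8 = {4, 6}
Tree: B1–B2, B2–B3, B1–B4, B3–B5, B2–B6, B2–B7, B2–B8

Each bag holds 2 vertices, so the decomposition has width 1, which upper-bounds the treewidth. Since G has at least one edge (e.g. 8–1), it is not an edgeless graph, so tw(G) ≥ 1. The upper and lower bounds meet at 1, so that is the treewidth.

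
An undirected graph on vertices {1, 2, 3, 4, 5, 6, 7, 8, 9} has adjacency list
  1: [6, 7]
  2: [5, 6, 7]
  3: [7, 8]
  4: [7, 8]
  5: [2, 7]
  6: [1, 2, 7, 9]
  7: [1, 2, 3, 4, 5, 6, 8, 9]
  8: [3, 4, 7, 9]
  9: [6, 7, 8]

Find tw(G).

2

A width-2 tree decomposition is:
Bags: B1 = {2, 6, 7}  B2 = {6, 7, 9}  B3 = {2, 5, 7}  B4 = {7, 8, 9}  B5 = {1, 6, 7}  B6 = {4, 7, 8}  B7 = {3, 7, 8}
Tree: B1–B2, B1–B3, B2–B4, B1–B5, B4–B6, B4–B7
Each bag holds 3 vertices, so the decomposition has width 2, which upper-bounds the treewidth. Conversely, {3, 7, 8} is a clique of size 3, and the vertices of any clique must share a bag in every tree decomposition; so some bag has ≥ 3 vertices and tw(G) ≥ 2. The upper and lower bounds meet at 2, so that is the treewidth.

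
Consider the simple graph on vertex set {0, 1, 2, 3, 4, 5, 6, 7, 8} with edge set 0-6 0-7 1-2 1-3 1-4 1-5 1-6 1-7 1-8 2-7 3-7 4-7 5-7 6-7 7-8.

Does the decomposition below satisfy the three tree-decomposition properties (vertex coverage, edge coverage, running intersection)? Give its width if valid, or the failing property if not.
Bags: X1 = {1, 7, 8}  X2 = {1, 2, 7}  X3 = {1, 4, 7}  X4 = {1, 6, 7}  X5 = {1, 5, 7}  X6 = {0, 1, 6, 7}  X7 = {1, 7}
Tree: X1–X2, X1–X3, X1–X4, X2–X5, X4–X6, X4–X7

No — vertex 3 appears in no bag.

A tree decomposition must satisfy three properties: every vertex lies in some bag; for every edge, both endpoints lie together in some bag; and for every vertex, the bags containing it form a connected subtree. Here vertex 3 appears in no bag, so the decomposition is invalid.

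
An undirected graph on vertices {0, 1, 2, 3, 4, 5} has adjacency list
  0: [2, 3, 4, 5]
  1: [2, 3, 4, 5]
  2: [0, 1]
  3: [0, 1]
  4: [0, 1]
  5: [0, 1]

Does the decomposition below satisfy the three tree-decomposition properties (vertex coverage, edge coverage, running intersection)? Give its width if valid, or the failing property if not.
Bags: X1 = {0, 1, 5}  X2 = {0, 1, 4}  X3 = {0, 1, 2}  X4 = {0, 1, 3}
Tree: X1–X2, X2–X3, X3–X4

Yes; width 2.

Every vertex of G appears in some bag (union = {0, 1, 2, 3, 4, 5}); every edge is covered by a bag; and for each vertex v the set of bags containing v is connected in the bag tree. The decomposition is therefore valid. The largest bag has 3 vertices, so the width is 2.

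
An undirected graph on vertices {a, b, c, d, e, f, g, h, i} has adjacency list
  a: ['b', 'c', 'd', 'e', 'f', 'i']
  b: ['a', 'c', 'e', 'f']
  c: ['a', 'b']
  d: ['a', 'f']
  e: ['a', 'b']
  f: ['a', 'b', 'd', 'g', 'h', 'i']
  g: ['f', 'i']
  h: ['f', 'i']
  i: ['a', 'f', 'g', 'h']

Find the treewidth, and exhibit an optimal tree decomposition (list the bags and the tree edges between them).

The largest bag has 3 vertices, giving width 2; this decomposition certifies tw(G) ≤ 2. For the lower bound, the 3 vertices {a, b, e} are pairwise adjacent, and any tree decomposition puts a clique entirely inside one bag — forcing width ≥ 2. Therefore the treewidth is 2.

Treewidth 2.
One such decomposition:
Bags: B1 = {f, g, i}  B2 = {a, f, i}  B3 = {a, b, f}  B4 = {f, h, i}  B5 = {a, b, e}  B6 = {a, d, f}  B7 = {a, b, c}
Tree: B1–B2, B2–B3, B1–B4, B3–B5, B3–B6, B5–B7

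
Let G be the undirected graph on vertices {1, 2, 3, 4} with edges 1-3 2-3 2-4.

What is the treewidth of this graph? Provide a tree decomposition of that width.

Treewidth 1.
One optimal decomposition is:
Bags: B1 = {1, 3}  B2 = {2, 3}  B3 = {2, 4}
Tree: B1–B2, B2–B3

Each bag holds 2 vertices, so the decomposition has width 1, which upper-bounds the treewidth. G has an edge, so its treewidth is at least 1. Combining the bounds, tw(G) = 1.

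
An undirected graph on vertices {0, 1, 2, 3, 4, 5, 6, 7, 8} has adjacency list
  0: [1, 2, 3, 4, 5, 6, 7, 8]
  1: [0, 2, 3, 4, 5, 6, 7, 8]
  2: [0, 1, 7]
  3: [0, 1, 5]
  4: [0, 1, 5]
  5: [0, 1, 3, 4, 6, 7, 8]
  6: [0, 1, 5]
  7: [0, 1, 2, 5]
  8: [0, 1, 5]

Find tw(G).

3

A width-3 tree decomposition is:
Bags: B1 = {0, 1, 4, 5}  B2 = {0, 1, 5, 7}  B3 = {0, 1, 2, 7}  B4 = {0, 1, 5, 8}  B5 = {0, 1, 3, 5}  B6 = {0, 1, 5, 6}
Tree: B1–B2, B2–B3, B1–B4, B4–B5, B1–B6
Each bag holds 4 vertices, so the decomposition has width 3, which upper-bounds the treewidth. For the lower bound, the 4 vertices {0, 1, 2, 7} are pairwise adjacent, and any tree decomposition puts a clique entirely inside one bag — forcing width ≥ 3. Combining the bounds, tw(G) = 3.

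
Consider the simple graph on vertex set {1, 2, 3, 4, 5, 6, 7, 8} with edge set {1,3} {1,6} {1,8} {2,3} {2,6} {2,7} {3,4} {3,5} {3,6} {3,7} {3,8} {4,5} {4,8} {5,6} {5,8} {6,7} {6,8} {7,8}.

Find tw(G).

A width-3 tree decomposition is:
Bags: B1 = {3, 5, 6, 8}  B2 = {3, 6, 7, 8}  B3 = {1, 3, 6, 8}  B4 = {3, 4, 5, 8}  B5 = {2, 3, 6, 7}
Tree: B1–B2, B1–B3, B1–B4, B2–B5
Every bag has size at most 4, so the width is 4 − 1 = 3 and tw(G) ≤ 3. Conversely, {3, 4, 5, 8} is a clique of size 4, and the vertices of any clique must share a bag in every tree decomposition; so some bag has ≥ 4 vertices and tw(G) ≥ 3. Hence tw(G) = 3 exactly.

3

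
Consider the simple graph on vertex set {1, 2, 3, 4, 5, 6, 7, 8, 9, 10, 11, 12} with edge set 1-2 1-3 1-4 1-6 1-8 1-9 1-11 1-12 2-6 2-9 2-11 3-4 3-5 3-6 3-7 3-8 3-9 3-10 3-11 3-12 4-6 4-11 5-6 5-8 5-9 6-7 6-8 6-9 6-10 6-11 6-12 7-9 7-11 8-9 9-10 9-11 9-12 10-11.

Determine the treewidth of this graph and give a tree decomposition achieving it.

Treewidth 4.
One optimal decomposition is:
Bags: B1 = {1, 3, 6, 9, 11}  B2 = {1, 3, 4, 6, 11}  B3 = {1, 3, 6, 8, 9}  B4 = {1, 3, 6, 9, 12}  B5 = {3, 5, 6, 8, 9}  B6 = {1, 2, 6, 9, 11}  B7 = {3, 6, 7, 9, 11}  B8 = {3, 6, 9, 10, 11}
Tree: B1–B2, B1–B3, B3–B4, B3–B5, B1–B6, B1–B7, B1–B8

The largest bag has 5 vertices, giving width 4; this decomposition certifies tw(G) ≤ 4. Conversely, {1, 2, 6, 9, 11} is a clique of size 5, and the vertices of any clique must share a bag in every tree decomposition; so some bag has ≥ 5 vertices and tw(G) ≥ 4. The upper and lower bounds meet at 4, so that is the treewidth.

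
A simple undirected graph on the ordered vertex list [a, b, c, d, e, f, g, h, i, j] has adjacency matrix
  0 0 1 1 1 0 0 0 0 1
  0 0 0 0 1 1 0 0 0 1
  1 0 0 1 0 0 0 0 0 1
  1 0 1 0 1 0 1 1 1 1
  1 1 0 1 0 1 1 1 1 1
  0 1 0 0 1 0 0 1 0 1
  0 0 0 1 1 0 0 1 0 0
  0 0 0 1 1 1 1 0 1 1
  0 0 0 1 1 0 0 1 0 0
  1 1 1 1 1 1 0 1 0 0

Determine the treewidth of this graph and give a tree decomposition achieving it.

Every bag has size at most 4, so the width is 4 − 1 = 3 and tw(G) ≤ 3. Conversely, {d, e, g, h} is a clique of size 4, and the vertices of any clique must share a bag in every tree decomposition; so some bag has ≥ 4 vertices and tw(G) ≥ 3. Hence tw(G) = 3 exactly.

Treewidth 3.
Bags: B1 = {a, d, e, j}  B2 = {d, e, h, j}  B3 = {a, c, d, j}  B4 = {e, f, h, j}  B5 = {b, e, f, j}  B6 = {d, e, g, h}  B7 = {d, e, h, i}
Tree: B1–B2, B1–B3, B2–B4, B4–B5, B2–B6, B2–B7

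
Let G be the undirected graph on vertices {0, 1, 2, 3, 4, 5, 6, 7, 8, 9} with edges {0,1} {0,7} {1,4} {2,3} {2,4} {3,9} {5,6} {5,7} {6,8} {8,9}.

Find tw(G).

2

A width-2 tree decomposition is:
Bags: B1 = {2, 3, 9}  B2 = {2, 8, 9}  B3 = {2, 6, 8}  B4 = {2, 5, 6}  B5 = {2, 5, 7}  B6 = {0, 2, 7}  B7 = {0, 1, 2}  B8 = {1, 2, 4}
Tree: B1–B2, B2–B3, B3–B4, B4–B5, B5–B6, B6–B7, B7–B8
Every bag has size at most 3, so the width is 3 − 1 = 2 and tw(G) ≤ 2. Since 2–3–9–8–6–5–7–0–1–4–2 is a cycle in G, G is not acyclic. Forests are exactly the graphs of treewidth ≤ 1, so tw(G) ≥ 2. Hence tw(G) = 2 exactly.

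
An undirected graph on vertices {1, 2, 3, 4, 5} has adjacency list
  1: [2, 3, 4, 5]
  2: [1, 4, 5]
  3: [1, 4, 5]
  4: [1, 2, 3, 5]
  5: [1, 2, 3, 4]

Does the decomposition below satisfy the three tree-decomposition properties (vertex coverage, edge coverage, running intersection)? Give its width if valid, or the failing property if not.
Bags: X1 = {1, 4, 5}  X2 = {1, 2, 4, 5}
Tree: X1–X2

A tree decomposition must satisfy three properties: every vertex lies in some bag; for every edge, both endpoints lie together in some bag; and for every vertex, the bags containing it form a connected subtree. Here vertex 3 appears in no bag, so the decomposition is invalid.

No — vertex 3 appears in no bag.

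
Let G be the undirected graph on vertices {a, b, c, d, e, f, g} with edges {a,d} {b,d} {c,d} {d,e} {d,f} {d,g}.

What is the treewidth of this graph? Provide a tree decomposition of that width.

Treewidth 1.
Bags: B1 = {d, g}  B2 = {d, e}  B3 = {c, d}  B4 = {d, f}  B5 = {a, d}  B6 = {b, d}
Tree: B1–B2, B2–B3, B2–B4, B1–B5, B1–B6

Every bag has size at most 2, so the width is 2 − 1 = 1 and tw(G) ≤ 1. Any graph with an edge has treewidth ≥ 1, and G has the edge g–d. Combining the bounds, tw(G) = 1.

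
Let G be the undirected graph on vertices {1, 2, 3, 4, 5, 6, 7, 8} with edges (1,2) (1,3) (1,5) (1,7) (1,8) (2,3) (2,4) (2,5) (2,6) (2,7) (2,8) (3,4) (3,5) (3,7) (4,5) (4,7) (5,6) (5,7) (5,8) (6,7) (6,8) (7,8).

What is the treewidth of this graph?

A width-4 tree decomposition is:
Bags: B1 = {1, 2, 3, 5, 7}  B2 = {1, 2, 5, 7, 8}  B3 = {2, 5, 6, 7, 8}  B4 = {2, 3, 4, 5, 7}
Tree: B1–B2, B2–B3, B1–B4
Every bag has size at most 5, so the width is 5 − 1 = 4 and tw(G) ≤ 4. Conversely, {1, 2, 5, 7, 8} is a clique of size 5, and the vertices of any clique must share a bag in every tree decomposition; so some bag has ≥ 5 vertices and tw(G) ≥ 4. Hence tw(G) = 4 exactly.

4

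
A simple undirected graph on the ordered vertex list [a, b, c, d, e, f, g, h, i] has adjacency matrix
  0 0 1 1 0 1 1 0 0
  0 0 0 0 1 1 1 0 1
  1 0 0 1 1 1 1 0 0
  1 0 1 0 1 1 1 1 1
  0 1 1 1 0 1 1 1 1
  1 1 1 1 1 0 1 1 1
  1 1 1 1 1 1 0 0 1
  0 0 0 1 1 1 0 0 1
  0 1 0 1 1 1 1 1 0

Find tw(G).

4

A width-4 tree decomposition is:
Bags: B1 = {d, e, f, g, i}  B2 = {c, d, e, f, g}  B3 = {b, e, f, g, i}  B4 = {d, e, f, h, i}  B5 = {a, c, d, f, g}
Tree: B1–B2, B1–B3, B1–B4, B2–B5
Each bag holds 5 vertices, so the decomposition has width 4, which upper-bounds the treewidth. On the other hand G contains the 5-clique {c, d, e, f, g}. A clique must lie in a single bag of any decomposition, so no decomposition can have width below 4. Combining the bounds, tw(G) = 4.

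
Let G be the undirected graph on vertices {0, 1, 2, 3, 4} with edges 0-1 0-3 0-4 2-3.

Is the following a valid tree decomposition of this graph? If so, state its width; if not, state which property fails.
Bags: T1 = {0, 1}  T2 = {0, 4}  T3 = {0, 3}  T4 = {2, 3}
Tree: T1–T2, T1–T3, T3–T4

Yes; width 1.

Vertex coverage: the bags together contain {0, 1, 2, 3, 4}, the full vertex set. Edge coverage: each edge of G has both endpoints in at least one bag. Running intersection: for every vertex, the bags containing it form a connected subtree. All three properties hold, so this is a valid tree decomposition of width max|bag| − 1 = 1, and hence tw(G) ≤ 1.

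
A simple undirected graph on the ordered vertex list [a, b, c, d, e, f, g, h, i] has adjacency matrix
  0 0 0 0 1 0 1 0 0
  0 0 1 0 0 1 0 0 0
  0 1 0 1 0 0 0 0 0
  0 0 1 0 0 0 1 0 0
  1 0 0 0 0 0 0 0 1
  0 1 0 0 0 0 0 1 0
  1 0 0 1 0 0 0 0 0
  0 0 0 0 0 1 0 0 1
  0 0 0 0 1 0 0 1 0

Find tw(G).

A width-2 tree decomposition is:
Bags: B1 = {c, d, g}  B2 = {b, c, g}  B3 = {b, f, g}  B4 = {f, g, h}  B5 = {g, h, i}  B6 = {e, g, i}  B7 = {a, e, g}
Tree: B1–B2, B2–B3, B3–B4, B4–B5, B5–B6, B6–B7
Each bag holds 3 vertices, so the decomposition has width 2, which upper-bounds the treewidth. The edges g–d–c–b–f–h–i–e–a–g form a cycle, so G is not a tree and its treewidth is at least 2. Therefore the treewidth is 2.

2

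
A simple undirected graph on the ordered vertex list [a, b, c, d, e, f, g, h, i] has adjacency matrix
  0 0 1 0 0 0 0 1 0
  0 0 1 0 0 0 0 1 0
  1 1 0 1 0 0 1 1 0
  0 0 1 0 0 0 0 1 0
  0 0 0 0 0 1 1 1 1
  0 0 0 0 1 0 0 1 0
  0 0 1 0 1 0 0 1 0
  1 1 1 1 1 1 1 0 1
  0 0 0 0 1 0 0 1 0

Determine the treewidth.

2

A width-2 tree decomposition is:
Bags: B1 = {e, g, h}  B2 = {c, g, h}  B3 = {e, f, h}  B4 = {b, c, h}  B5 = {e, h, i}  B6 = {a, c, h}  B7 = {c, d, h}
Tree: B1–B2, B1–B3, B2–B4, B3–B5, B4–B6, B2–B7
Every bag has size at most 3, so the width is 3 − 1 = 2 and tw(G) ≤ 2. Conversely, {e, g, h} is a clique of size 3, and the vertices of any clique must share a bag in every tree decomposition; so some bag has ≥ 3 vertices and tw(G) ≥ 2. Combining the bounds, tw(G) = 2.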